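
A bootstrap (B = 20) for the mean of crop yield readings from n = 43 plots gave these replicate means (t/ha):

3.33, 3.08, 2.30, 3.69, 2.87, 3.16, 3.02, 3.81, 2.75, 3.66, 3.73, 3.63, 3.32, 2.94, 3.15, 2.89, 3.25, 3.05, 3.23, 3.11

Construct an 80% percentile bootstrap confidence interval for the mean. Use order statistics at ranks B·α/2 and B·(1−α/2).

Sorted replicates: 2.30, 2.75, 2.87, 2.89, 2.94, 3.02, 3.05, 3.08, 3.11, 3.15, 3.16, 3.23, 3.25, 3.32, 3.33, 3.63, 3.66, 3.69, 3.73, 3.81
α = 0.20; lower rank = 20 × 0.100 = 2; upper rank = 20 × 0.900 = 18.
The 2nd smallest replicate is 2.75; the 18th is 3.69.

(2.75, 3.69)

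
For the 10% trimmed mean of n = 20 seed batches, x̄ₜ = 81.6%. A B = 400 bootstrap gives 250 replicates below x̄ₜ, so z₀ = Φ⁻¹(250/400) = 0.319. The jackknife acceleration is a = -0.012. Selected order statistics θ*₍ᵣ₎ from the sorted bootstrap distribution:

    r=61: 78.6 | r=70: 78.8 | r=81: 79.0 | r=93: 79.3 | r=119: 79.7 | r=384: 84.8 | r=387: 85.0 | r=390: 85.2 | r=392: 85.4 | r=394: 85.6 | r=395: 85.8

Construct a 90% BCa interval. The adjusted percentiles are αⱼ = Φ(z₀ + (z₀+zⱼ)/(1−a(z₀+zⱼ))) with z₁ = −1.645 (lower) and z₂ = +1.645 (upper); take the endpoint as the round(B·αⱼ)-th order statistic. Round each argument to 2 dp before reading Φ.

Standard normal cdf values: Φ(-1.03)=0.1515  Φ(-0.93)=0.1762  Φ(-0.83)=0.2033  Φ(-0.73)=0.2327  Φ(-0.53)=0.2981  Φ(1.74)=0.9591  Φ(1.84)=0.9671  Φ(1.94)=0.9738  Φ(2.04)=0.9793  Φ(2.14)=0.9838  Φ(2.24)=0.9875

(78.6, 85.8)

Lower: z₀ + z₁ = 0.319 + (-1.645) = -1.326; 1 − a(z₀+z₁) = 1 − (-0.012)(-1.326) = 0.9841; argument = 0.319 + (-1.326)/0.9841 = -1.0284 → -1.03.
α₁ = Φ(-1.03) = 0.1515; rank = round(400 × 0.1515) = 61; θ*₍61₎ = 78.6.
Upper: z₀ + z₂ = 1.964; 1 − a(z₀+z₂) = 1.0236; argument = 2.2378 → 2.24; α₂ = 0.9875; rank = 395; θ*₍395₎ = 85.8.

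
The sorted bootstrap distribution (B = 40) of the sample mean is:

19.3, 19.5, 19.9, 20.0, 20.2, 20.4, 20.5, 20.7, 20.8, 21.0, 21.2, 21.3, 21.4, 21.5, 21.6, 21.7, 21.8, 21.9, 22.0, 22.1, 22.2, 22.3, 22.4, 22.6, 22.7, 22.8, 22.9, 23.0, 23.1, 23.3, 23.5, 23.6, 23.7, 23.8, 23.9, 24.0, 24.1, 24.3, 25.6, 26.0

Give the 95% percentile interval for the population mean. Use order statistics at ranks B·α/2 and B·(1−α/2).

α = 0.05; lower rank = 40 × 0.025 = 1; upper rank = 40 × 0.975 = 39.
The 1st smallest replicate is 19.3; the 39th is 25.6.

(19.3, 25.6)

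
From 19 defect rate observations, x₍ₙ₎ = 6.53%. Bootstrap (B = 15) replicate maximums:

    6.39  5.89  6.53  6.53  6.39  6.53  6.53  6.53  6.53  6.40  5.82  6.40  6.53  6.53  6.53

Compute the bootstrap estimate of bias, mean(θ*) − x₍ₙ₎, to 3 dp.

bias = −0.126

mean(θ*) = (6.39 + 5.89 + 6.53 + 6.53 + 6.39 + 6.53 + 6.53 + 6.53 + 6.53 + 6.40 + 5.82 + 6.40 + 6.53 + 6.53 + 6.53) / 15 = 6.4040
bias = 6.4040 − 6.53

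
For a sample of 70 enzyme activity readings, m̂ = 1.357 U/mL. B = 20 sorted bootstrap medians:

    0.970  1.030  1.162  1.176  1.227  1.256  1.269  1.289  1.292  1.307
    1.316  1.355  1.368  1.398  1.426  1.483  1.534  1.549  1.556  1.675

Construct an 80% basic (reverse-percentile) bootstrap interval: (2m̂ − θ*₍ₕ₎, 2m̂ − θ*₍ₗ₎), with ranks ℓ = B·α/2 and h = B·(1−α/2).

Percentile endpoints at ranks 2 and 18: θ*₍2₎ = 1.030, θ*₍18₎ = 1.549.
Basic interval reflects these around m̂:
  lower = 2 × 1.357 − 1.549 = 1.165
  upper = 2 × 1.357 − 1.030 = 1.684

(1.165, 1.684)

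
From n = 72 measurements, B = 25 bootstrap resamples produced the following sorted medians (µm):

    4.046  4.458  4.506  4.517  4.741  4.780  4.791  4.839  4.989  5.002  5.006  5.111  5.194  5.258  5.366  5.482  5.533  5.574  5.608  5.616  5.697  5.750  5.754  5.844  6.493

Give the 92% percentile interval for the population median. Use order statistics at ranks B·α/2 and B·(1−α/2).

α = 0.08; lower rank = 25 × 0.040 = 1; upper rank = 25 × 0.960 = 24.
The 1st smallest replicate is 4.046; the 24th is 5.844.

(4.046, 5.844)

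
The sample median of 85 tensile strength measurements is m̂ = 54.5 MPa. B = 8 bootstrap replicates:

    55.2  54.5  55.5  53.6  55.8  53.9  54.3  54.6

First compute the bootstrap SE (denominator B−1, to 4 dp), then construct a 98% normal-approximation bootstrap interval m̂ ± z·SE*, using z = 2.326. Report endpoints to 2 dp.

Mean of replicates = 54.6750; sum of squared deviations = 4.1550; SE* = √(4.1550/7) = 0.7704
Margin = 2.326 × 0.7704 = 1.792
Interval: 54.5 ± 1.792

(52.71, 56.29)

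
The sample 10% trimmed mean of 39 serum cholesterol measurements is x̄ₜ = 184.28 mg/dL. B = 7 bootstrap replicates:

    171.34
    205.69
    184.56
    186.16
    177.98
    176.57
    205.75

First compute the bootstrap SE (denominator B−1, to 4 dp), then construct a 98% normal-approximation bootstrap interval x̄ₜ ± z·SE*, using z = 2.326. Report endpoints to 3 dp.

Mean of replicates = 186.8643; sum of squared deviations = 1142.7898; SE* = √(1142.7898/6) = 13.8009
Margin = 2.326 × 13.8009 = 32.1009
Interval: 184.28 ± 32.1009

(152.179, 216.381)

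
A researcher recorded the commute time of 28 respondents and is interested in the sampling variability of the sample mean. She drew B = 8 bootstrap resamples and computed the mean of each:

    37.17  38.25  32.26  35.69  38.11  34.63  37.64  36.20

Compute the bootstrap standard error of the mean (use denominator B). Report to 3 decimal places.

Bootstrap SE is the standard deviation of the 8 replicate means.
Mean of replicates: (37.17 + 38.25 + 32.26 + 35.69 + 38.11 + 34.63 + 37.64 + 36.20) / 8 = 289.9500 / 8 = 36.2437
Sum of squared deviations: (+0.9263)² + (+2.0063)² + (−3.9838)² + (−0.5538)² + (+1.8663)² + (−1.6137)² + (+1.3963)² + (−0.0437)² = 29.0984
Variance = 29.0984 / 8 = 3.6373
SE* = √3.6373

SE* = 1.907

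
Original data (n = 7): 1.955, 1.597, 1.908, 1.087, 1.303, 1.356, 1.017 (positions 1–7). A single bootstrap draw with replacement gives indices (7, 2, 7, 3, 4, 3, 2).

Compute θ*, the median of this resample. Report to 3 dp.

θ* = 1.597

Resample values: 1.017, 1.597, 1.017, 1.908, 1.087, 1.908, 1.597.
Sorted: 1.017, 1.017, 1.087, 1.597, 1.597, 1.908, 1.908
Median = middle value = 1.597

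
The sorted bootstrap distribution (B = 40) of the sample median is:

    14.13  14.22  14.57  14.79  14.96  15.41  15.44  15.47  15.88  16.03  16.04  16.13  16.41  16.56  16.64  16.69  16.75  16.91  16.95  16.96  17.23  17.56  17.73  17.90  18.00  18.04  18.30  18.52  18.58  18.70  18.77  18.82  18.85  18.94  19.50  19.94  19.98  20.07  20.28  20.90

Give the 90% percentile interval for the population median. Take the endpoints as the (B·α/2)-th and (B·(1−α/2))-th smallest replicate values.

α = 0.10; lower rank = 40 × 0.050 = 2; upper rank = 40 × 0.950 = 38.
The 2nd smallest replicate is 14.22; the 38th is 20.07.

(14.22, 20.07)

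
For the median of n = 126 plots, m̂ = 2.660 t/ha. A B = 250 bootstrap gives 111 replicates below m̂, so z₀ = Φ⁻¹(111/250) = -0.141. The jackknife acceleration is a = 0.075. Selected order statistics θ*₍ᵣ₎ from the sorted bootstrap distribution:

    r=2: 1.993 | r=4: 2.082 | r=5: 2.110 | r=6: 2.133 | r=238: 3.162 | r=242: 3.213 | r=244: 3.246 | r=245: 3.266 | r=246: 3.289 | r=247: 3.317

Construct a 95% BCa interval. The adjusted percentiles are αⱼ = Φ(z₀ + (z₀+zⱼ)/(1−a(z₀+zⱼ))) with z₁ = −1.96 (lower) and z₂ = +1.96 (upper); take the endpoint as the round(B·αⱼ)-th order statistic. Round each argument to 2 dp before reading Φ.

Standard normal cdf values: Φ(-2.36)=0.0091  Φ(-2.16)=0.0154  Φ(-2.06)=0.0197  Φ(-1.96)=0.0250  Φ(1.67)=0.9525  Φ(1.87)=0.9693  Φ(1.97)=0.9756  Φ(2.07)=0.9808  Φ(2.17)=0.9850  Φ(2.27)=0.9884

(2.133, 3.246)

Lower: z₀ + z₁ = -0.141 + (-1.960) = -2.101; 1 − a(z₀+z₁) = 1 − (0.075)(-2.101) = 1.1576; argument = -0.141 + (-2.101)/1.1576 = -1.9560 → -1.96.
α₁ = Φ(-1.96) = 0.0250; rank = round(250 × 0.0250) = 6; θ*₍6₎ = 2.133.
Upper: z₀ + z₂ = 1.819; 1 − a(z₀+z₂) = 0.8636; argument = 1.9654 → 1.97; α₂ = 0.9756; rank = 244; θ*₍244₎ = 3.246.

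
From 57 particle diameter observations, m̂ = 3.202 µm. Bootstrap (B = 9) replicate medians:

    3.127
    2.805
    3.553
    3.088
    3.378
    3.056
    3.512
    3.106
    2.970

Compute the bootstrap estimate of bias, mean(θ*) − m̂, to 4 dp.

mean(θ*) = (3.127 + 2.805 + 3.553 + 3.088 + 3.378 + 3.056 + 3.512 + 3.106 + 2.970) / 9 = 3.17722
bias = 3.17722 − 3.202

bias = −0.0248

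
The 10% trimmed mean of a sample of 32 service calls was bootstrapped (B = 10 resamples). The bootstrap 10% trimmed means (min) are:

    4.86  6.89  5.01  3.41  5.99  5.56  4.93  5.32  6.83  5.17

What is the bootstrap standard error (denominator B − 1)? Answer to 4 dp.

SE* = 1.0178

Bootstrap SE is the standard deviation of the 10 replicate 10% trimmed means.
Mean of replicates: (4.86 + 6.89 + 5.01 + 3.41 + 5.99 + 5.56 + 4.93 + 5.32 + 6.83 + 5.17) / 10 = 53.97000 / 10 = 5.39700
Sum of squared deviations: (−0.53700)² + (+1.49300)² + (−0.38700)² + (−1.98700)² + (+0.59300)² + (+0.16300)² + (−0.46700)² + (−0.07700)² + (+1.43300)² + (−0.22700)² = 9.32261
Variance = 9.32261 / 9 = 1.03585
SE* = √1.03585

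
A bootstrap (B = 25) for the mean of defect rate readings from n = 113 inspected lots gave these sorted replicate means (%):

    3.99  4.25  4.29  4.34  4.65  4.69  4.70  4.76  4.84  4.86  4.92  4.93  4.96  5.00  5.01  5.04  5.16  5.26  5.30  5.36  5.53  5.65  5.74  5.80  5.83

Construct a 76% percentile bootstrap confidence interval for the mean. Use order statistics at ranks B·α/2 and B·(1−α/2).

α = 0.24; lower rank = 25 × 0.120 = 3; upper rank = 25 × 0.880 = 22.
The 3rd smallest replicate is 4.29; the 22nd is 5.65.

(4.29, 5.65)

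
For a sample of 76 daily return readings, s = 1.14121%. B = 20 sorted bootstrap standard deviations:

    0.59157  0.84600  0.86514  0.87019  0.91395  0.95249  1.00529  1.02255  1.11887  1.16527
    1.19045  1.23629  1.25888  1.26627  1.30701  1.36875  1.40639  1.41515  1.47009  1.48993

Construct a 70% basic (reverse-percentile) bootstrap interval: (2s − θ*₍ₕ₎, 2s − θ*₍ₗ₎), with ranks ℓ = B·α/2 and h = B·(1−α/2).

Percentile endpoints at ranks 3 and 17: θ*₍3₎ = 0.86514, θ*₍17₎ = 1.40639.
Basic interval reflects these around s:
  lower = 2 × 1.14121 − 1.40639 = 0.87603
  upper = 2 × 1.14121 − 0.86514 = 1.41728

(0.87603, 1.41728)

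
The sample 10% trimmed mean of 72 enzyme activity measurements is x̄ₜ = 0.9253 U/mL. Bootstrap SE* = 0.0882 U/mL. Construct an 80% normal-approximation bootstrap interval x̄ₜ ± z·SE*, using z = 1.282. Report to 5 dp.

Margin = 1.282 × 0.0882 = 0.113072
Interval: 0.9253 ± 0.113072

(0.81223, 1.03837)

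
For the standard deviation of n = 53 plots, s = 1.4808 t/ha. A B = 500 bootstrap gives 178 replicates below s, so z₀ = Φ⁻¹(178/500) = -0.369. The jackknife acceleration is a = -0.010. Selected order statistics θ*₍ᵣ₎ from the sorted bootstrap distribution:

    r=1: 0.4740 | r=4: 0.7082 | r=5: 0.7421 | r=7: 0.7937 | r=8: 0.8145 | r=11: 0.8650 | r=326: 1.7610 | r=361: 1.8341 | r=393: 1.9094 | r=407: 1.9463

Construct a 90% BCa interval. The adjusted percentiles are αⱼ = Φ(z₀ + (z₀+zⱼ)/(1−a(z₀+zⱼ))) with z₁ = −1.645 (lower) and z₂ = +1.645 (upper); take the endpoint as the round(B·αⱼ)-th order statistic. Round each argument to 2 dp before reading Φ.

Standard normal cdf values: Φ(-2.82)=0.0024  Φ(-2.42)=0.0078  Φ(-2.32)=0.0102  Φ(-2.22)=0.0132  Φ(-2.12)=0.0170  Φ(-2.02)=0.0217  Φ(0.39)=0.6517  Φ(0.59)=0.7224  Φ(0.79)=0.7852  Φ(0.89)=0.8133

(0.7082, 1.9463)

Lower: z₀ + z₁ = -0.369 + (-1.645) = -2.014; 1 − a(z₀+z₁) = 1 − (-0.010)(-2.014) = 0.9799; argument = -0.369 + (-2.014)/0.9799 = -2.4244 → -2.42.
α₁ = Φ(-2.42) = 0.0078; rank = round(500 × 0.0078) = 4; θ*₍4₎ = 0.7082.
Upper: z₀ + z₂ = 1.276; 1 − a(z₀+z₂) = 1.0128; argument = 0.8909 → 0.89; α₂ = 0.8133; rank = 407; θ*₍407₎ = 1.9463.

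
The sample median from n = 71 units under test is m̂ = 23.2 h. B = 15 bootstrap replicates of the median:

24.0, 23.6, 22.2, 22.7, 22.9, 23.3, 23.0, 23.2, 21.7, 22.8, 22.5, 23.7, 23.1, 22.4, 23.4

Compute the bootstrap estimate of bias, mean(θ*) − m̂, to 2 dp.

bias = −0.23

mean(θ*) = (24.0 + 23.6 + 22.2 + 22.7 + 22.9 + 23.3 + 23.0 + 23.2 + 21.7 + 22.8 + 22.5 + 23.7 + 23.1 + 22.4 + 23.4) / 15 = 22.967
bias = 22.967 − 23.2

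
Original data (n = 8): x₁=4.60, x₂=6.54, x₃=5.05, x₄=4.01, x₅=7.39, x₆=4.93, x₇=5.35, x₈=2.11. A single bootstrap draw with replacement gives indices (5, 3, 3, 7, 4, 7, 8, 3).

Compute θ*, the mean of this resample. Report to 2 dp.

Resample values: 7.39, 5.05, 5.05, 5.35, 4.01, 5.35, 2.11, 5.05.
Mean = (7.39 + 5.05 + 5.05 + 5.35 + 4.01 + 5.35 + 2.11 + 5.05) / 8 = 39.360 / 8 = 4.92

θ* = 4.92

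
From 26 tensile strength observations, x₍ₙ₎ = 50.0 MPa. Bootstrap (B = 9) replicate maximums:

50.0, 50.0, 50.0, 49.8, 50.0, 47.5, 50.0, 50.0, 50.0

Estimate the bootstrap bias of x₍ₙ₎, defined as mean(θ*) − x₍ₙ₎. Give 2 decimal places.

mean(θ*) = (50.0 + 50.0 + 50.0 + 49.8 + 50.0 + 47.5 + 50.0 + 50.0 + 50.0) / 9 = 49.700
bias = 49.700 − 50.0

bias = −0.30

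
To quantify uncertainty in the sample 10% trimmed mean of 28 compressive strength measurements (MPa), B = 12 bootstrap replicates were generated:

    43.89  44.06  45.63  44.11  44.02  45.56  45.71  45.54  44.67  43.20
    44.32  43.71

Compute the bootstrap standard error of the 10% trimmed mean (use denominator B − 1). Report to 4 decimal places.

SE* = 0.8663

Bootstrap SE is the standard deviation of the 12 replicate 10% trimmed means.
Mean of replicates: (43.89 + 44.06 + 45.63 + 44.11 + 44.02 + 45.56 + 45.71 + 45.54 + 44.67 + 43.20 + 44.32 + 43.71) / 12 = 534.42000 / 12 = 44.53500
Sum of squared deviations: (−0.64500)² + (−0.47500)² + (+1.09500)² + (−0.42500)² + (−0.51500)² + (+1.02500)² + (+1.17500)² + (+1.00500)² + (+0.13500)² + (−1.33500)² + (−0.21500)² + (−0.82500)² = 8.25510
Variance = 8.25510 / 11 = 0.75046
SE* = √0.75046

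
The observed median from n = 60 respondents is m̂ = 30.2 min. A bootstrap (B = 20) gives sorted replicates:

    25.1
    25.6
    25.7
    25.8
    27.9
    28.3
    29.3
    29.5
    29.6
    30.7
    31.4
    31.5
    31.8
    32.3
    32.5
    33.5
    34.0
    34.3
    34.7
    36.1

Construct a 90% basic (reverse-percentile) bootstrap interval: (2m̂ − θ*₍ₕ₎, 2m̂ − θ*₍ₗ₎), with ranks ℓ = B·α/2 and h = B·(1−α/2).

Percentile endpoints at ranks 1 and 19: θ*₍1₎ = 25.1, θ*₍19₎ = 34.7.
Basic interval reflects these around m̂:
  lower = 2 × 30.2 − 34.7 = 25.7
  upper = 2 × 30.2 − 25.1 = 35.3

(25.7, 35.3)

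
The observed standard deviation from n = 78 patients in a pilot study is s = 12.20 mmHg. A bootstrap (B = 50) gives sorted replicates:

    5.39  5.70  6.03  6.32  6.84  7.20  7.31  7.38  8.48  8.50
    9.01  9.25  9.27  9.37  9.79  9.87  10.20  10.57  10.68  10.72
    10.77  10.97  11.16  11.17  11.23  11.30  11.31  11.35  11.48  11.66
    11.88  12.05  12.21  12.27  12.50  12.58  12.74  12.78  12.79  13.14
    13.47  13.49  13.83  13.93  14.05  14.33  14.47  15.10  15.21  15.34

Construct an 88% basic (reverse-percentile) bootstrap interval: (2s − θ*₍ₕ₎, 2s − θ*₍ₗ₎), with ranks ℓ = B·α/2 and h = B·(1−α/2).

(9.93, 18.37)

Percentile endpoints at ranks 3 and 47: θ*₍3₎ = 6.03, θ*₍47₎ = 14.47.
Basic interval reflects these around s:
  lower = 2 × 12.20 − 14.47 = 9.93
  upper = 2 × 12.20 − 6.03 = 18.37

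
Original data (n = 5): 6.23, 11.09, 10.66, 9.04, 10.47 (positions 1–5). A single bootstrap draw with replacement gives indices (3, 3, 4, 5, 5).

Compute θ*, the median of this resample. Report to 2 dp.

Resample values: 10.66, 10.66, 9.04, 10.47, 10.47.
Sorted: 9.04, 10.47, 10.47, 10.66, 10.66
Median = middle value = 10.47

θ* = 10.47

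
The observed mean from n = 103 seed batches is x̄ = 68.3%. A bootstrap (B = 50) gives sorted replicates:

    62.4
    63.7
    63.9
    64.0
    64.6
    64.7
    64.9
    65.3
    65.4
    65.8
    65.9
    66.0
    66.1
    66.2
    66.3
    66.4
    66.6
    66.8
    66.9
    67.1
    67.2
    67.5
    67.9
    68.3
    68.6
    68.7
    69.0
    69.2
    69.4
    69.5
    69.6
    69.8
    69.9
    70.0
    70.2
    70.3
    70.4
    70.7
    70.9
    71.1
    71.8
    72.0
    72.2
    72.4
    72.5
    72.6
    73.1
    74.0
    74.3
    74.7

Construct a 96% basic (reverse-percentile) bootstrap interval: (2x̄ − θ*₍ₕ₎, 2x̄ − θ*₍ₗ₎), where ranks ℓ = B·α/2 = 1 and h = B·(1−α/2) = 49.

Percentile endpoints at ranks 1 and 49: θ*₍1₎ = 62.4, θ*₍49₎ = 74.3.
Basic interval reflects these around x̄:
  lower = 2 × 68.3 − 74.3 = 62.3
  upper = 2 × 68.3 − 62.4 = 74.2

(62.3, 74.2)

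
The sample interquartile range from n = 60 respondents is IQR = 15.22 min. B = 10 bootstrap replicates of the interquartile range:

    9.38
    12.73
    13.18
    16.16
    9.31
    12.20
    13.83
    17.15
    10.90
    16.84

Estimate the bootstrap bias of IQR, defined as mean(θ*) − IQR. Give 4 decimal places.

mean(θ*) = (9.38 + 12.73 + 13.18 + 16.16 + 9.31 + 12.20 + 13.83 + 17.15 + 10.90 + 16.84) / 10 = 13.16800
bias = 13.16800 − 15.22

bias = −2.0520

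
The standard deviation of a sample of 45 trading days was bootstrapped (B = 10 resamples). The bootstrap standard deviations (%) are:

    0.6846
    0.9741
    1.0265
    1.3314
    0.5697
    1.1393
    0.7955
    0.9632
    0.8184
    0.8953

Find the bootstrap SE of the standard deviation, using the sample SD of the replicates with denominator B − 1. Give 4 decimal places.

Bootstrap SE is the standard deviation of the 10 replicate standard deviations.
Mean of replicates: (0.6846 + 0.9741 + 1.0265 + 1.3314 + 0.5697 + 1.1393 + 0.7955 + 0.9632 + 0.8184 + 0.8953) / 10 = 9.19800 / 10 = 0.91980
Sum of squared deviations: (−0.23520)² + (+0.05430)² + (+0.10670)² + (+0.41160)² + (−0.35010)² + (+0.21950)² + (−0.12430)² + (+0.04340)² + (−0.10140)² + (−0.02450)² = 0.43803
Variance = 0.43803 / 9 = 0.04867
SE* = √0.04867

SE* = 0.2206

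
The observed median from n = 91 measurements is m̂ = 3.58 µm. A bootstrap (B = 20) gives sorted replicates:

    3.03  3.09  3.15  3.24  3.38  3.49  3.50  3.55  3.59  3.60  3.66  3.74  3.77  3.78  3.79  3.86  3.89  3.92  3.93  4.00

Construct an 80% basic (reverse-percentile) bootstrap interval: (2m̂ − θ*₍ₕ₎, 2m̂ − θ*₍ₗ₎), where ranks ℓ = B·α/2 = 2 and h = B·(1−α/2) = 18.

(3.24, 4.07)

Percentile endpoints at ranks 2 and 18: θ*₍2₎ = 3.09, θ*₍18₎ = 3.92.
Basic interval reflects these around m̂:
  lower = 2 × 3.58 − 3.92 = 3.24
  upper = 2 × 3.58 − 3.09 = 4.07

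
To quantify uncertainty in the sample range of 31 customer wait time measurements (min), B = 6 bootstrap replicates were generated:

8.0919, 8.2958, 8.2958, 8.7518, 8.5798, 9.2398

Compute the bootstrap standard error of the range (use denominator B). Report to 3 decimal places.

Bootstrap SE is the standard deviation of the 6 replicate ranges.
Mean of replicates: (8.0919 + 8.2958 + 8.2958 + 8.7518 + 8.5798 + 9.2398) / 6 = 51.25490 / 6 = 8.54248
Sum of squared deviations: (−0.45058)² + (−0.24668)² + (−0.24668)² + (+0.20932)² + (+0.03732)² + (+0.69732)² = 0.85619
Variance = 0.85619 / 6 = 0.14270
SE* = √0.14270

SE* = 0.378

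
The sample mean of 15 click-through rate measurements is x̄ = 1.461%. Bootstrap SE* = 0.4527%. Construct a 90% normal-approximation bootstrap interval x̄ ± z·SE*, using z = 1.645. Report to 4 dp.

Margin = 1.645 × 0.4527 = 0.74469
Interval: 1.461 ± 0.74469

(0.7163, 2.2057)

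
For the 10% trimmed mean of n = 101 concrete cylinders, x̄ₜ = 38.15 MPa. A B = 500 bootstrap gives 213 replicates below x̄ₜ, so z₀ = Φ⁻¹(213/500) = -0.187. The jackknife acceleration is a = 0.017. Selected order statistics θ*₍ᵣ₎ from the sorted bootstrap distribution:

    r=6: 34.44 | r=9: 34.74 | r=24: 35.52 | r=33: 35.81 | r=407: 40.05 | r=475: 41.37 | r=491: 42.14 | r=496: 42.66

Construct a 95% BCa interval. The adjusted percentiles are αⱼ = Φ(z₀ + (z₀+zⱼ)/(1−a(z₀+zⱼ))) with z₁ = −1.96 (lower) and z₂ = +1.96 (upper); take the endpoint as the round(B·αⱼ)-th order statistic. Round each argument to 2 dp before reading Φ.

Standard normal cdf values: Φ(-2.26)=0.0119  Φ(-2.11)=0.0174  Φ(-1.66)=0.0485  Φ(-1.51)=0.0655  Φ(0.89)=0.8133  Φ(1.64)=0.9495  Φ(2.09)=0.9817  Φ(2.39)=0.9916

Lower: z₀ + z₁ = -0.187 + (-1.960) = -2.147; 1 − a(z₀+z₁) = 1 − (0.017)(-2.147) = 1.0365; argument = -0.187 + (-2.147)/1.0365 = -2.2584 → -2.26.
α₁ = Φ(-2.26) = 0.0119; rank = round(500 × 0.0119) = 6; θ*₍6₎ = 34.44.
Upper: z₀ + z₂ = 1.773; 1 − a(z₀+z₂) = 0.9699; argument = 1.6411 → 1.64; α₂ = 0.9495; rank = 475; θ*₍475₎ = 41.37.

(34.44, 41.37)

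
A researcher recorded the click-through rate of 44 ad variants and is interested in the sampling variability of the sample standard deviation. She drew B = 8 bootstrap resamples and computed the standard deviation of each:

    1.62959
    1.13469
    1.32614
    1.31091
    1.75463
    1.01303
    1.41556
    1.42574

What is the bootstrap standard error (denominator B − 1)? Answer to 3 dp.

SE* = 0.242

Bootstrap SE is the standard deviation of the 8 replicate standard deviations.
Mean of replicates: (1.62959 + 1.13469 + 1.32614 + 1.31091 + 1.75463 + 1.01303 + 1.41556 + 1.42574) / 8 = 11.010290 / 8 = 1.376286
Sum of squared deviations: (+0.253304)² + (−0.241596)² + (−0.050146)² + (−0.065376)² + (+0.378344)² + (−0.363256)² + (+0.039274)² + (+0.049454)² = 0.408407
Variance = 0.408407 / 7 = 0.058344
SE* = √0.058344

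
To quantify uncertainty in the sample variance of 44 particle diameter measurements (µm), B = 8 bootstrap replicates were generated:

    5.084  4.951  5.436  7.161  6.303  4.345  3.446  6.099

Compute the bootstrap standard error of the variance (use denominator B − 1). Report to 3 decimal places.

Bootstrap SE is the standard deviation of the 8 replicate variances.
Mean of replicates: (5.084 + 4.951 + 5.436 + 7.161 + 6.303 + 4.345 + 3.446 + 6.099) / 8 = 42.8250 / 8 = 5.3531
Sum of squared deviations: (−0.2691)² + (−0.4021)² + (+0.0829)² + (+1.8079)² + (+0.9499)² + (−1.0081)² + (−1.9071)² + (+0.7459)² = 9.6214
Variance = 9.6214 / 7 = 1.3745
SE* = √1.3745

SE* = 1.172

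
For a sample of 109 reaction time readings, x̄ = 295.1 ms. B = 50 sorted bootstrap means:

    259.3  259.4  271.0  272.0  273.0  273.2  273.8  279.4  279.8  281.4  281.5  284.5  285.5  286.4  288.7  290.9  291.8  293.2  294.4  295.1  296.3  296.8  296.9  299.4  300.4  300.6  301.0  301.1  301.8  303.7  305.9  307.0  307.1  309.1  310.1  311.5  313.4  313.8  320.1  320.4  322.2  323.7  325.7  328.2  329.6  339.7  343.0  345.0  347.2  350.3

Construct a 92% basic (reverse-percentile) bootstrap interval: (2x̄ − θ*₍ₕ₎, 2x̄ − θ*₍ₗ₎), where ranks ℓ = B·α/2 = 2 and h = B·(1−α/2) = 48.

(245.2, 330.8)

Percentile endpoints at ranks 2 and 48: θ*₍2₎ = 259.4, θ*₍48₎ = 345.0.
Basic interval reflects these around x̄:
  lower = 2 × 295.1 − 345.0 = 245.2
  upper = 2 × 295.1 − 259.4 = 330.8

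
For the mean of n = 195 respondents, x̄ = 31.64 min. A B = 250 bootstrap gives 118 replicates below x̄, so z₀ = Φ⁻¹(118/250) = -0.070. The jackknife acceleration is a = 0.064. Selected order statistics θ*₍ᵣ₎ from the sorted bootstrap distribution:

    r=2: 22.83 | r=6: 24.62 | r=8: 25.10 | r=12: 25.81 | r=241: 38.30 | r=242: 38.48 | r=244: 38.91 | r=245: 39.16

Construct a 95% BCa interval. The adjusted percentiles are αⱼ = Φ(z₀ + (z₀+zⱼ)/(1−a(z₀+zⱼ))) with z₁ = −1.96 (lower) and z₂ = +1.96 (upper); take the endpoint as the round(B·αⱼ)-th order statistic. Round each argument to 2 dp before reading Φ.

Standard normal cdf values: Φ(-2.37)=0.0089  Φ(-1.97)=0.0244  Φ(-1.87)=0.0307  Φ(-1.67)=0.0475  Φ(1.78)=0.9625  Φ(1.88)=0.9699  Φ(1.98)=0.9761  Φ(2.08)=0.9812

Lower: z₀ + z₁ = -0.070 + (-1.960) = -2.030; 1 − a(z₀+z₁) = 1 − (0.064)(-2.030) = 1.1299; argument = -0.070 + (-2.030)/1.1299 = -1.8666 → -1.87.
α₁ = Φ(-1.87) = 0.0307; rank = round(250 × 0.0307) = 8; θ*₍8₎ = 25.10.
Upper: z₀ + z₂ = 1.890; 1 − a(z₀+z₂) = 0.8790; argument = 2.0801 → 2.08; α₂ = 0.9812; rank = 245; θ*₍245₎ = 39.16.

(25.10, 39.16)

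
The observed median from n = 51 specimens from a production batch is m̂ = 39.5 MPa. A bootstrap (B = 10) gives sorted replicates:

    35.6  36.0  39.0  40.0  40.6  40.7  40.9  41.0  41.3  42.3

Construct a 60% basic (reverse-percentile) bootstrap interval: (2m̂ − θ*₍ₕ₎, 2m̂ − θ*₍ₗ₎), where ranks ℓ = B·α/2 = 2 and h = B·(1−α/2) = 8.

(38.0, 43.0)

Percentile endpoints at ranks 2 and 8: θ*₍2₎ = 36.0, θ*₍8₎ = 41.0.
Basic interval reflects these around m̂:
  lower = 2 × 39.5 − 41.0 = 38.0
  upper = 2 × 39.5 − 36.0 = 43.0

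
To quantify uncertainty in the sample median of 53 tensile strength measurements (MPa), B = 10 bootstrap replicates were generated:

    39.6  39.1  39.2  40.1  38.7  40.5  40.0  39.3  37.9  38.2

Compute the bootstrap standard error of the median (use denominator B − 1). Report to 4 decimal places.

Bootstrap SE is the standard deviation of the 10 replicate medians.
Mean of replicates: (39.6 + 39.1 + 39.2 + 40.1 + 38.7 + 40.5 + 40.0 + 39.3 + 37.9 + 38.2) / 10 = 392.60000 / 10 = 39.26000
Sum of squared deviations: (+0.34000)² + (−0.16000)² + (−0.06000)² + (+0.84000)² + (−0.56000)² + (+1.24000)² + (+0.74000)² + (+0.04000)² + (−1.36000)² + (−1.06000)² = 6.22400
Variance = 6.22400 / 9 = 0.69156
SE* = √0.69156

SE* = 0.8316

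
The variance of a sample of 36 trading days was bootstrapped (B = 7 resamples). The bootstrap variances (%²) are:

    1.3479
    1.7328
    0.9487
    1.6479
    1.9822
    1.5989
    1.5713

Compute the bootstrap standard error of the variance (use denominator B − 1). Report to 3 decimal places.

SE* = 0.325

Bootstrap SE is the standard deviation of the 7 replicate variances.
Mean of replicates: (1.3479 + 1.7328 + 0.9487 + 1.6479 + 1.9822 + 1.5989 + 1.5713) / 7 = 10.82970 / 7 = 1.54710
Sum of squared deviations: (−0.19920)² + (+0.18570)² + (−0.59840)² + (+0.10080)² + (+0.43510)² + (+0.05180)² + (+0.02420)² = 0.63499
Variance = 0.63499 / 6 = 0.10583
SE* = √0.10583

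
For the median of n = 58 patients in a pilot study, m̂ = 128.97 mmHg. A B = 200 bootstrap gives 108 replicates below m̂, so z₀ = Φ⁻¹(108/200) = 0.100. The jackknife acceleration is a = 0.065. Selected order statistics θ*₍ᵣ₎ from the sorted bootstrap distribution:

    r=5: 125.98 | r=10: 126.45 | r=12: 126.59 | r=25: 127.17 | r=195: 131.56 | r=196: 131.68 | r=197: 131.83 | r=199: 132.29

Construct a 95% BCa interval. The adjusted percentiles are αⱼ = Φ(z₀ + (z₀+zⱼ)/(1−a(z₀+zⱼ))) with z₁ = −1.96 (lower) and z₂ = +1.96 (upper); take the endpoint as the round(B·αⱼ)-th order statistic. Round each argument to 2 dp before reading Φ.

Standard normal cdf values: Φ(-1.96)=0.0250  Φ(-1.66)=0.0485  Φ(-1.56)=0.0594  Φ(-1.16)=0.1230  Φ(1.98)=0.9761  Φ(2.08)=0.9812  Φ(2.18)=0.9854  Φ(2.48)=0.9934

(126.59, 132.29)

Lower: z₀ + z₁ = 0.100 + (-1.960) = -1.860; 1 − a(z₀+z₁) = 1 − (0.065)(-1.860) = 1.1209; argument = 0.100 + (-1.860)/1.1209 = -1.5594 → -1.56.
α₁ = Φ(-1.56) = 0.0594; rank = round(200 × 0.0594) = 12; θ*₍12₎ = 126.59.
Upper: z₀ + z₂ = 2.060; 1 − a(z₀+z₂) = 0.8661; argument = 2.4785 → 2.48; α₂ = 0.9934; rank = 199; θ*₍199₎ = 132.29.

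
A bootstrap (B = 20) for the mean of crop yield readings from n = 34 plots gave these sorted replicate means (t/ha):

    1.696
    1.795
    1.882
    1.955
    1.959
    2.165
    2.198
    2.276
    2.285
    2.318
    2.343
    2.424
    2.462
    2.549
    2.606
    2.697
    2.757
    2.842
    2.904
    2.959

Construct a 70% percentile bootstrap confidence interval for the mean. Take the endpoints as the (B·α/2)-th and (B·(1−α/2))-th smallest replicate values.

α = 0.30; lower rank = 20 × 0.150 = 3; upper rank = 20 × 0.850 = 17.
The 3rd smallest replicate is 1.882; the 17th is 2.757.

(1.882, 2.757)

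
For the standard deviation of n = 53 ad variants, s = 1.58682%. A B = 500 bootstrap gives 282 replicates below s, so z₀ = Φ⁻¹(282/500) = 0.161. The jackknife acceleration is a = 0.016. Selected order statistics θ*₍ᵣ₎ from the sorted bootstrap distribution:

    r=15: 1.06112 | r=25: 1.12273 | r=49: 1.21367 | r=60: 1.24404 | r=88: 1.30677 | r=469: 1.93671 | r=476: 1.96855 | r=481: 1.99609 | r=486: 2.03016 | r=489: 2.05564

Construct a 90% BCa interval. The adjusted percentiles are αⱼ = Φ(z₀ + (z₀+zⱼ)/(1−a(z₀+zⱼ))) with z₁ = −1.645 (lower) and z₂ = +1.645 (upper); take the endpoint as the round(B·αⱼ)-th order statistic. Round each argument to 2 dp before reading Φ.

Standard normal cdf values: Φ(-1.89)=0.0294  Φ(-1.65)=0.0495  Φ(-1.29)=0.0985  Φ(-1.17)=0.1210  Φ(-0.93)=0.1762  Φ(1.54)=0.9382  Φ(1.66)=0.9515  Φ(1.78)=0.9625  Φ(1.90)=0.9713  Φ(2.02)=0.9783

(1.21367, 2.05564)

Lower: z₀ + z₁ = 0.161 + (-1.645) = -1.484; 1 − a(z₀+z₁) = 1 − (0.016)(-1.484) = 1.0237; argument = 0.161 + (-1.484)/1.0237 = -1.2886 → -1.29.
α₁ = Φ(-1.29) = 0.0985; rank = round(500 × 0.0985) = 49; θ*₍49₎ = 1.21367.
Upper: z₀ + z₂ = 1.806; 1 − a(z₀+z₂) = 0.9711; argument = 2.0207 → 2.02; α₂ = 0.9783; rank = 489; θ*₍489₎ = 2.05564.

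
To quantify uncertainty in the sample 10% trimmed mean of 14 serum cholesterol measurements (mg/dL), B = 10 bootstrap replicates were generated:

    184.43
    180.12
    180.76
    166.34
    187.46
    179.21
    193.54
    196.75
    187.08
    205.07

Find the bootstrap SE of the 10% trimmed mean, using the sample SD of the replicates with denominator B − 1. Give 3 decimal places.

Bootstrap SE is the standard deviation of the 10 replicate 10% trimmed means.
Mean of replicates: (184.43 + 180.12 + 180.76 + 166.34 + 187.46 + 179.21 + 193.54 + 196.75 + 187.08 + 205.07) / 10 = 1860.7600 / 10 = 186.0760
Sum of squared deviations: (−1.6460)² + (−5.9560)² + (−5.3160)² + (−19.7360)² + (+1.3840)² + (−6.8660)² + (+7.4640)² + (+10.6740)² + (+1.0040)² + (+18.9940)² = 1036.4358
Variance = 1036.4358 / 9 = 115.1595
SE* = √115.1595

SE* = 10.731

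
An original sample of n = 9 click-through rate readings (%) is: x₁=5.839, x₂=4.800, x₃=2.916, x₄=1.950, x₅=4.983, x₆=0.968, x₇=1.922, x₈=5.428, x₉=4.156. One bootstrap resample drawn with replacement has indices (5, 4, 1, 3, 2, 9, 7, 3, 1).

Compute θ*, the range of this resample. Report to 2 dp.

θ* = 3.92

Resample values: 4.983, 1.950, 5.839, 2.916, 4.800, 4.156, 1.922, 2.916, 5.839.
Range = 5.839 − 1.922 = 3.92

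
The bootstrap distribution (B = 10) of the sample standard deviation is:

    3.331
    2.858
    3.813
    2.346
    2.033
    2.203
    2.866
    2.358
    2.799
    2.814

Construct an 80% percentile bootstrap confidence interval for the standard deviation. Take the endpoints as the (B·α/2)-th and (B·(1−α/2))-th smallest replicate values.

Sorted replicates: 2.033, 2.203, 2.346, 2.358, 2.799, 2.814, 2.858, 2.866, 3.331, 3.813
α = 0.20; lower rank = 10 × 0.100 = 1; upper rank = 10 × 0.900 = 9.
The 1st smallest replicate is 2.033; the 9th is 3.331.

(2.033, 3.331)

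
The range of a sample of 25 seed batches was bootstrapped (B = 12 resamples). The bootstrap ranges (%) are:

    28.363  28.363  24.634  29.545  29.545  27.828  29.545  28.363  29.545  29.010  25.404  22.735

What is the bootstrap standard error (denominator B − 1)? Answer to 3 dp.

SE* = 2.256

Bootstrap SE is the standard deviation of the 12 replicate ranges.
Mean of replicates: (28.363 + 28.363 + 24.634 + 29.545 + 29.545 + 27.828 + 29.545 + 28.363 + 29.545 + 29.010 + 25.404 + 22.735) / 12 = 332.8800 / 12 = 27.7400
Sum of squared deviations: (+0.6230)² + (+0.6230)² + (−3.1060)² + (+1.8050)² + (+1.8050)² + (+0.0880)² + (+1.8050)² + (+0.6230)² + (+1.8050)² + (+1.2700)² + (−2.3360)² + (−5.0050)² = 55.9713
Variance = 55.9713 / 11 = 5.0883
SE* = √5.0883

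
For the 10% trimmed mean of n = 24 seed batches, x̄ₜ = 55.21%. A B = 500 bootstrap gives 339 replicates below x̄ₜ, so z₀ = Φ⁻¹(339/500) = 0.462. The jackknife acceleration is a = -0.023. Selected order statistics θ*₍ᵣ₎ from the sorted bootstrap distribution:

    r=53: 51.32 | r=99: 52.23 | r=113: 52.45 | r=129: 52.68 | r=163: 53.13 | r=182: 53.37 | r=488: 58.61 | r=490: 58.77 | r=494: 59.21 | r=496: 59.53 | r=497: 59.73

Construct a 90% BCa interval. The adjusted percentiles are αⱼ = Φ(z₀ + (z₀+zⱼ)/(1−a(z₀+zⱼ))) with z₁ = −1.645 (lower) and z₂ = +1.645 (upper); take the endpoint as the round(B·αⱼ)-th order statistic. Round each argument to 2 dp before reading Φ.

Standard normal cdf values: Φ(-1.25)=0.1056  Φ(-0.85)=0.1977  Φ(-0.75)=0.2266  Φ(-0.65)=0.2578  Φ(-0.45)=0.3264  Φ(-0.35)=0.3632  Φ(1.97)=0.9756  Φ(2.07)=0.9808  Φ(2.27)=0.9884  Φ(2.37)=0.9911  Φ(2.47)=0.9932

Lower: z₀ + z₁ = 0.462 + (-1.645) = -1.183; 1 − a(z₀+z₁) = 1 − (-0.023)(-1.183) = 0.9728; argument = 0.462 + (-1.183)/0.9728 = -0.7541 → -0.75.
α₁ = Φ(-0.75) = 0.2266; rank = round(500 × 0.2266) = 113; θ*₍113₎ = 52.45.
Upper: z₀ + z₂ = 2.107; 1 − a(z₀+z₂) = 1.0485; argument = 2.4716 → 2.47; α₂ = 0.9932; rank = 497; θ*₍497₎ = 59.73.

(52.45, 59.73)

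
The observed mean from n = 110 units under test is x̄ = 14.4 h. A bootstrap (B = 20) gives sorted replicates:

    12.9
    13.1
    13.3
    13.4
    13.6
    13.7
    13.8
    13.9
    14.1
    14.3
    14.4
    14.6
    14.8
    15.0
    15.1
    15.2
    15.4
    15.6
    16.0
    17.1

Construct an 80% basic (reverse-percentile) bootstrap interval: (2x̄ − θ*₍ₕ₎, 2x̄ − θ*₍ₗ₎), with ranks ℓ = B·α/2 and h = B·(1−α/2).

(13.2, 15.7)

Percentile endpoints at ranks 2 and 18: θ*₍2₎ = 13.1, θ*₍18₎ = 15.6.
Basic interval reflects these around x̄:
  lower = 2 × 14.4 − 15.6 = 13.2
  upper = 2 × 14.4 − 13.1 = 15.7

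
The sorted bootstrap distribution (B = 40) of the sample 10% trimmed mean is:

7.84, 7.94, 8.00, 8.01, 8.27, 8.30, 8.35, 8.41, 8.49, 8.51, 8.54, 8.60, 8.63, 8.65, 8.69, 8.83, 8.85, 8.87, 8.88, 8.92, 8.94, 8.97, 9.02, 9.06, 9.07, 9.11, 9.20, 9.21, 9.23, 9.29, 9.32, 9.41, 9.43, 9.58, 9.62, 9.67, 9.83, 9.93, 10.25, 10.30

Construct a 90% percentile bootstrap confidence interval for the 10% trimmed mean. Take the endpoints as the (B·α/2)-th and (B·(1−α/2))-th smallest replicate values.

(7.94, 9.93)

α = 0.10; lower rank = 40 × 0.050 = 2; upper rank = 40 × 0.950 = 38.
The 2nd smallest replicate is 7.94; the 38th is 9.93.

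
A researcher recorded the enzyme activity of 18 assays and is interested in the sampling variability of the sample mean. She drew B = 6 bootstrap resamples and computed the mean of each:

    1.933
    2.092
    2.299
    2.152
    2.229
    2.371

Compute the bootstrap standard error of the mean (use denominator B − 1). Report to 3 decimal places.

SE* = 0.157

Bootstrap SE is the standard deviation of the 6 replicate means.
Mean of replicates: (1.933 + 2.092 + 2.299 + 2.152 + 2.229 + 2.371) / 6 = 13.0760 / 6 = 2.1793
Sum of squared deviations: (−0.2463)² + (−0.0873)² + (+0.1197)² + (−0.0273)² + (+0.0497)² + (+0.1917)² = 0.1226
Variance = 0.1226 / 5 = 0.0245
SE* = √0.0245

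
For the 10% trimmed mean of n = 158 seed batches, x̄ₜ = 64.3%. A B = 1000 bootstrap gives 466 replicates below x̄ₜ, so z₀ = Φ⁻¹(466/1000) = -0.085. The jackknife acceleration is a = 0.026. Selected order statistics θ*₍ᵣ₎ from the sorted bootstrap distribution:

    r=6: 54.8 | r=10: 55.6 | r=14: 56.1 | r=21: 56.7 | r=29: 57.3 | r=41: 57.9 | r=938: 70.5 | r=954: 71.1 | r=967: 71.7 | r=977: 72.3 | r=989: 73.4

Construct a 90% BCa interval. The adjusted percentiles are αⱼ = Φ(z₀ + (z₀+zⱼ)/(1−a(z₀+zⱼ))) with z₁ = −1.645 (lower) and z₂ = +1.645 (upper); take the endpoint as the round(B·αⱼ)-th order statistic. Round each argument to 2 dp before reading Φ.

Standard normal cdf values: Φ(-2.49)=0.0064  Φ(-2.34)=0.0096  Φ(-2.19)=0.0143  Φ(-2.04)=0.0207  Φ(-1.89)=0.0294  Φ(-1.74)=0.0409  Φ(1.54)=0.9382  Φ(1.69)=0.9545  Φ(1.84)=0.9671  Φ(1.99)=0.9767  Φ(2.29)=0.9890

Lower: z₀ + z₁ = -0.085 + (-1.645) = -1.730; 1 − a(z₀+z₁) = 1 − (0.026)(-1.730) = 1.0450; argument = -0.085 + (-1.730)/1.0450 = -1.7405 → -1.74.
α₁ = Φ(-1.74) = 0.0409; rank = round(1000 × 0.0409) = 41; θ*₍41₎ = 57.9.
Upper: z₀ + z₂ = 1.560; 1 − a(z₀+z₂) = 0.9594; argument = 1.5409 → 1.54; α₂ = 0.9382; rank = 938; θ*₍938₎ = 70.5.

(57.9, 70.5)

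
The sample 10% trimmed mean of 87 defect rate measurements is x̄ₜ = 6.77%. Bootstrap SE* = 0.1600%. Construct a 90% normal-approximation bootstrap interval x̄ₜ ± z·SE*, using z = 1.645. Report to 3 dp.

(6.507, 7.033)

Margin = 1.645 × 0.1600 = 0.2632
Interval: 6.77 ± 0.2632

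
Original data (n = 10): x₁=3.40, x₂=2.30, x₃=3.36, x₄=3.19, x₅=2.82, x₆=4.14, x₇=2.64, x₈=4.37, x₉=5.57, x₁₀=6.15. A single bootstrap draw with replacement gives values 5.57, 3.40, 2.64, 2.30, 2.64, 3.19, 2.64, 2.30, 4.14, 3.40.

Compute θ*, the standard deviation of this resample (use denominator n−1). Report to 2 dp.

θ* = 1.01

Mean = 3.2220; sum of squared deviations = 9.1366
s² = 9.1366 / 9 = 1.0152
s = √1.0152 = 1.01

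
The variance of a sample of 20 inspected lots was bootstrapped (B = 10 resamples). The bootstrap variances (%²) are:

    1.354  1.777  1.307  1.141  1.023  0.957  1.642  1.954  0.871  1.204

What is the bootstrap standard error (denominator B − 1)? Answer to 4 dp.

Bootstrap SE is the standard deviation of the 10 replicate variances.
Mean of replicates: (1.354 + 1.777 + 1.307 + 1.141 + 1.023 + 0.957 + 1.642 + 1.954 + 0.871 + 1.204) / 10 = 13.23000 / 10 = 1.32300
Sum of squared deviations: (+0.03100)² + (+0.45400)² + (−0.01600)² + (−0.18200)² + (−0.30000)² + (−0.36600)² + (+0.31900)² + (+0.63100)² + (−0.45200)² + (−0.11900)² = 1.18280
Variance = 1.18280 / 9 = 0.13142
SE* = √0.13142

SE* = 0.3625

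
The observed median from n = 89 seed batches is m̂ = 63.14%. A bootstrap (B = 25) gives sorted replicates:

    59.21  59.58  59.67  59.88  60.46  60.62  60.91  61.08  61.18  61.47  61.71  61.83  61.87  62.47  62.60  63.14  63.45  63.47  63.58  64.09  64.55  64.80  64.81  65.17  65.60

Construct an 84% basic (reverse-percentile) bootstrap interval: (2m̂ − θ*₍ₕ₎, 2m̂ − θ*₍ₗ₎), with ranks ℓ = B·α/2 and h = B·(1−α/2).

(61.47, 66.70)

Percentile endpoints at ranks 2 and 23: θ*₍2₎ = 59.58, θ*₍23₎ = 64.81.
Basic interval reflects these around m̂:
  lower = 2 × 63.14 − 64.81 = 61.47
  upper = 2 × 63.14 − 59.58 = 66.70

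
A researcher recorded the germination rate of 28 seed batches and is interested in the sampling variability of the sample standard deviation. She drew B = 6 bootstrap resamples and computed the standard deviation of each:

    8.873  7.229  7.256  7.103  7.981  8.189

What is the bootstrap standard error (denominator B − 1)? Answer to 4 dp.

SE* = 0.6983

Bootstrap SE is the standard deviation of the 6 replicate standard deviations.
Mean of replicates: (8.873 + 7.229 + 7.256 + 7.103 + 7.981 + 8.189) / 6 = 46.63100 / 6 = 7.77183
Sum of squared deviations: (+1.10117)² + (−0.54283)² + (−0.51583)² + (−0.66883)² + (+0.20917)² + (+0.41717)² = 2.43844
Variance = 2.43844 / 5 = 0.48769
SE* = √0.48769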